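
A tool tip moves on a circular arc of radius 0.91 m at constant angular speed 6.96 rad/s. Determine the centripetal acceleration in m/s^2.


a_c = omega^2 * r = 6.96^2 * 0.91 = 44.0819

44.0819 m/s^2


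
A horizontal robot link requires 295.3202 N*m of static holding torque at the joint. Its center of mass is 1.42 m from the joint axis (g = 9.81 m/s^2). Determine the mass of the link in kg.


m = tau / (g*L) = 295.3202 / (9.81 * 1.42) = 21.2000

21.2000 kg


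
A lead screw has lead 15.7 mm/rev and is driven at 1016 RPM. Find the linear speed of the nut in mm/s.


v = lead * (RPM/60) = 15.7*1016/60 = 265.8533

265.8533 mm/s


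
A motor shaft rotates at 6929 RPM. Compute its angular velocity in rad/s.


omega = 6929 * 2*pi/60 = 725.6032

725.6032 rad/s


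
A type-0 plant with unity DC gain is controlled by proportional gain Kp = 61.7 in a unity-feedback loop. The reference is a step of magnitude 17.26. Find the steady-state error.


e_ss = R/(1 + Kp) = 17.26/(1 + 61.7) = 17.26/62.7000 = 0.2753

0.2753


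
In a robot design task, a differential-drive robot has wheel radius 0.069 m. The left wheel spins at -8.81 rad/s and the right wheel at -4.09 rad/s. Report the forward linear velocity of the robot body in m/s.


v = r*(wR + wL)/2 = 0.069*(-4.09 + -8.81)/2 = -0.4451

-0.4451 m/s


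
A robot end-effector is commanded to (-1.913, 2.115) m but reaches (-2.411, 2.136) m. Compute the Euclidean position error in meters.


dx = -2.411 - (-1.913) = -0.4980, dy = 2.136 - (2.115) = 0.0210
err = sqrt(0.248004 + 0.000441) = 0.4984

0.4984 m


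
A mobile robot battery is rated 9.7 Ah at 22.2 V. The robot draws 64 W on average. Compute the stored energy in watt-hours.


E = capacity * V = 9.7*22.2 = 215.3400

215.3400 Wh


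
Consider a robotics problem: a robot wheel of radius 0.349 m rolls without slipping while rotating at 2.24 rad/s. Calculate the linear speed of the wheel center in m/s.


v = omega * r = 2.24 * 0.349 = 0.7818

0.7818 m/s


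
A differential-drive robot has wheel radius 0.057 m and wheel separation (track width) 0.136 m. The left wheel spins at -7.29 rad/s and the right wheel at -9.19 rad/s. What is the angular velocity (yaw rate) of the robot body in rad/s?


omega = r*(wR - wL)/L = 0.057*(-9.19 - (-7.29))/0.136 = -0.7963

-0.7963 rad/s


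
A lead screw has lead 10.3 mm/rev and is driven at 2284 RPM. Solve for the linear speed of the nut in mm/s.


v = lead * (RPM/60) = 10.3*2284/60 = 392.0867

392.0867 mm/s


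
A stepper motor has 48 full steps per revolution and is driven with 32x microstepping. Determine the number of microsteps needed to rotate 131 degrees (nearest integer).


step_size = 360/(48*32) = 360/1536 = 0.234375 deg
n = 131/(360/1536) = 131*1536/360 = 558.9333 -> 559

559 steps


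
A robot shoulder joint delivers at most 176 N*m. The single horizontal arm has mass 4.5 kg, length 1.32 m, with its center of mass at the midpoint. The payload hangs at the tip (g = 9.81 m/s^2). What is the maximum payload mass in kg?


tau_arm = m_arm*g*(L/2) = 4.5*9.81*1.32/2 = 29.1357 N*m
tau_payload = tau_max - tau_arm = 176 - 29.1357 = 146.8643
m_payload = tau_payload / (g*L) = 146.8643 / (9.81*1.32) = 11.3416

11.3416 kg


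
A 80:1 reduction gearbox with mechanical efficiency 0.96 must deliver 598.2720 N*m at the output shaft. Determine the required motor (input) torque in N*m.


tau_in = tau_out / (N * eta) = 598.2720 / (80 * 0.96) = 7.7900

7.7900 N*m


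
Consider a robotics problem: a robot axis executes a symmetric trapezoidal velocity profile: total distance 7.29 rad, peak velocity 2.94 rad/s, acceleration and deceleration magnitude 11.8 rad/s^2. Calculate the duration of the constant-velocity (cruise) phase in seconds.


t_acc = v/a = 0.249153 s, d_acc = v^2/(2a) = 0.366254 rad each
d_cruise = 7.29 - 2*0.366254 = 6.557492 rad
t_cruise = d_cruise/v = 6.557492/2.94 = 2.2304

2.2304 s


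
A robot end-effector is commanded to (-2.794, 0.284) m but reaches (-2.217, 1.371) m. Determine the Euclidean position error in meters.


dx = -2.217 - (-2.794) = 0.5770, dy = 1.371 - (0.284) = 1.0870
err = sqrt(0.332929 + 1.181569) = 1.2306

1.2306 m


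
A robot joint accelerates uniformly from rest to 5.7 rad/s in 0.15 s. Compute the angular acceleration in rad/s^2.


alpha = delta_omega / t = 5.7 / 0.15 = 38.0000

38.0000 rad/s^2


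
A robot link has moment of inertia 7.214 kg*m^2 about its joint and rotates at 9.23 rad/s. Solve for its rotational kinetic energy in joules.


KE = (1/2)*I*omega^2 = 0.5*7.214*9.23^2 = 307.2908

307.2908 J


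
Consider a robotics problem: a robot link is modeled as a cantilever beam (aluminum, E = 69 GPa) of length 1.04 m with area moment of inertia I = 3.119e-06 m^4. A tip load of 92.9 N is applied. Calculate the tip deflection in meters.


delta = F*L^3/(3*E*I) = 92.9*1.04^3/(3*6.900e+10*3.119e-06)
      = 104.4998656/645633 = 1.6186e-04

1.6186e-04 m


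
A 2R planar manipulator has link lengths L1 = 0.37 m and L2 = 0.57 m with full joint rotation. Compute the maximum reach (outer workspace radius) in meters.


r_max = L1 + L2 = 0.37 + 0.57 = 0.9400

0.9400 m


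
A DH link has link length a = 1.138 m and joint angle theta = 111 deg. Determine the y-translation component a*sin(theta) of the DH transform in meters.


a*sin(theta) = 1.138*sin(111 deg) = 1.0624

1.0624 m


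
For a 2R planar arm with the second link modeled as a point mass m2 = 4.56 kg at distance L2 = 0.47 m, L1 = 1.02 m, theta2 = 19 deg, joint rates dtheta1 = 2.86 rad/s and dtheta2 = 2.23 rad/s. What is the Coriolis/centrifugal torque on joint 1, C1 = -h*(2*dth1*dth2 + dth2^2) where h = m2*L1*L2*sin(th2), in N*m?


h = m2*L1*L2*sin(th2) = 4.56*1.02*0.47*sin(19 deg) = 0.711713
C1 = -h*(2*2.86*2.23 + 2.23^2) = -0.711713*17.7285 = -12.6176

-12.6176 N*m


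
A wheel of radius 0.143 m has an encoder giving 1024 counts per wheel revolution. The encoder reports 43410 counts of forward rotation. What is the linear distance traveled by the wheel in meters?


revs = 43410/1024 = 42.392578
d = revs * 2*pi*r = 42.392578 * 2*pi*0.143 = 38.0895

38.0895 m


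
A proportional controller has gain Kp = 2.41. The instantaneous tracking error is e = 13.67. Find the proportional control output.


u_P = Kp * e = 2.41 * 13.67 = 32.9447

32.9447


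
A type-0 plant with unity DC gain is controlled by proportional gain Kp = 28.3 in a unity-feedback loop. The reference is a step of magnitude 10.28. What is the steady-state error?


e_ss = R/(1 + Kp) = 10.28/(1 + 28.3) = 10.28/29.3000 = 0.3509

0.3509


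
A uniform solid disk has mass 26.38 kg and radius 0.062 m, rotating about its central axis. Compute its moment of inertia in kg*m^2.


I = (1/2)*m*R^2 = 0.5*26.38*0.062^2 = 0.0507

0.0507 kg*m^2


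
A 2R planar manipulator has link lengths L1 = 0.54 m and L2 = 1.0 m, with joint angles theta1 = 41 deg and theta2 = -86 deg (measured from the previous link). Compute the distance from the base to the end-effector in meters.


x = L1*cos(th1) + L2*cos(th1+th2) = 1.114650
y = L1*sin(th1) + L2*sin(th1+th2) = -0.352835
d = sqrt(x^2 + y^2) = sqrt(1.242445 + 0.124493) = 1.1692

1.1692 m


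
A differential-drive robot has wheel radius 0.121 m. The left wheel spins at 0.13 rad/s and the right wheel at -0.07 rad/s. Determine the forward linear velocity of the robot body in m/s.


v = r*(wR + wL)/2 = 0.121*(-0.07 + 0.13)/2 = 0.0036

0.0036 m/s


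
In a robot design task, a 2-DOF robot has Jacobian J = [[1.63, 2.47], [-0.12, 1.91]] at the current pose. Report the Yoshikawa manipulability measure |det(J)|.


det(J) = 1.63*1.91 - (2.47)*(-0.12) = 3.4097
|det(J)| = 3.4097

3.4097


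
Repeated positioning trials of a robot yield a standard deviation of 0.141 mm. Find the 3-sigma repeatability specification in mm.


repeatability = 3*sigma = 3*0.141 = 0.4230

0.4230 mm


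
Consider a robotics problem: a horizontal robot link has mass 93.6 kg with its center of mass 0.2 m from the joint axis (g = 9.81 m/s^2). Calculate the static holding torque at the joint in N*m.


tau = m*g*L = 93.6 * 9.81 * 0.2 = 183.6432

183.6432 N*m


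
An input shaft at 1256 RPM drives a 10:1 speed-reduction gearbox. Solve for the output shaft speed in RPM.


omega_out = omega_in / N = 1256 / 10 = 125.6000

125.6000 RPM


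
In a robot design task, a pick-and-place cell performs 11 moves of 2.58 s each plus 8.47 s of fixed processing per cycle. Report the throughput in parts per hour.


T_cycle = 11*2.58 + 8.47 = 36.8500 s
rate = 3600/T = 97.6934

97.6934 parts/hour


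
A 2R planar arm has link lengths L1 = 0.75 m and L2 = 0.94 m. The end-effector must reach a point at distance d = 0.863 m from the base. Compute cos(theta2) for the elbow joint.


cos(th2) = (d^2 - L1^2 - L2^2)/(2*L1*L2) = (0.863^2 - 0.75^2 - 0.94^2)/(2*0.75*0.94) = -0.4974

-0.4974


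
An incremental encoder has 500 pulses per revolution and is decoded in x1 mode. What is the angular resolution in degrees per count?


resolution = 360 / (PPR * 1) = 360 / 500 = 0.7200

0.7200 degrees


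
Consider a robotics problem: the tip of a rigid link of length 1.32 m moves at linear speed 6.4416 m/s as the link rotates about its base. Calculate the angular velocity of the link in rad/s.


omega = v / L = 6.4416 / 1.32 = 4.8800

4.8800 rad/s


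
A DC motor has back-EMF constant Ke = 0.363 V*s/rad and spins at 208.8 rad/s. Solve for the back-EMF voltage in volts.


V_emf = Ke * omega = 0.363*208.8 = 75.7944

75.7944 V


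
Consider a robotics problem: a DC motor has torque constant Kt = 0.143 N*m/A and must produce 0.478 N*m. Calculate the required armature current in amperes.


I = tau / Kt = 0.478/0.143 = 3.3427

3.3427 A


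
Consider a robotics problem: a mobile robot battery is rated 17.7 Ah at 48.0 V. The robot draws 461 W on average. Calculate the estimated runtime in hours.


E = 17.7*48.0 = 849.6000 Wh
t = E/P = 849.6000/461 = 1.8430

1.8430 hours


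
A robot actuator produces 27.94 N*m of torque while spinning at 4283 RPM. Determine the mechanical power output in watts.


omega = 4283 * 2*pi/60 = 448.514711 rad/s
P = tau * omega = 27.94 * 448.514711 = 12531.5010

12531.5010 W


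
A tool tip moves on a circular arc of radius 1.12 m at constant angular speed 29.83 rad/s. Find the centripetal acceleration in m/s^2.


a_c = omega^2 * r = 29.83^2 * 1.12 = 996.6084

996.6084 m/s^2


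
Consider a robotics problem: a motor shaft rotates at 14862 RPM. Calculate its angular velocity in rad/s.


omega = 14862 * 2*pi/60 = 1556.3450

1556.3450 rad/s


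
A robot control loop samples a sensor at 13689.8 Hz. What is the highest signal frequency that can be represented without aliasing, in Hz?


f_max = f_s/2 = 13689.8/2 = 6844.9000

6844.9000 Hz


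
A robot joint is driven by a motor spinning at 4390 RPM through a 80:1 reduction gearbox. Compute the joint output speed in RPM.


omega_joint = omega_motor / N = 4390 / 80 = 54.8750

54.8750 RPM


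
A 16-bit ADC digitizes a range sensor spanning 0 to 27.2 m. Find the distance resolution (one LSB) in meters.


res = range / 2^n = 27.2/2^16 = 27.2/65536 = 4.1504e-04

4.1504e-04 m


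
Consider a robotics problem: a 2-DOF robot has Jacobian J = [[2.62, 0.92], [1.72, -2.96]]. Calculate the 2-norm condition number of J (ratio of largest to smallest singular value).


JJ^T eigenvalues: trace(JJ^T) = 19.4308, det(JJ^T) = det(J)^2 = 87.19077376
s_max^2 = (19.4308 + sqrt(28.79289360))/2 = 12.39835050
s_min^2 = (19.4308 - sqrt(28.79289360))/2 = 7.03244950
kappa = s_max/s_min = sqrt(12.39835050/7.03244950) = 1.3278

1.3278


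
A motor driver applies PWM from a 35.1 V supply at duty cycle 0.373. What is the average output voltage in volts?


V_avg = V_supply * D = 35.1*0.373 = 13.0923

13.0923 V


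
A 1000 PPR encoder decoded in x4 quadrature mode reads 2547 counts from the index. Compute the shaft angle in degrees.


angle = counts * 360 / (PPR*4) = 2547 * 360 / 4000 = 229.2300

229.2300 degrees


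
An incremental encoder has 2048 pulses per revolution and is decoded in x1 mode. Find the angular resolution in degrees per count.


resolution = 360 / (PPR * 1) = 360 / 2048 = 0.1758

0.1758 degrees


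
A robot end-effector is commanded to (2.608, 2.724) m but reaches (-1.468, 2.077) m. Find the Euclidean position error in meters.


dx = -1.468 - (2.608) = -4.0760, dy = 2.077 - (2.724) = -0.6470
err = sqrt(16.613776 + 0.418609) = 4.1270

4.1270 m


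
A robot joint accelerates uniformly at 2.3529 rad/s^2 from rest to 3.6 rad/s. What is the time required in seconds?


t = delta_omega / alpha = 3.6 / 2.3529 = 1.5300

1.5300 s


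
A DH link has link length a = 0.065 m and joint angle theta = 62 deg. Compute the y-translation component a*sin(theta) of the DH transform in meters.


a*sin(theta) = 0.065*sin(62 deg) = 0.0574

0.0574 m


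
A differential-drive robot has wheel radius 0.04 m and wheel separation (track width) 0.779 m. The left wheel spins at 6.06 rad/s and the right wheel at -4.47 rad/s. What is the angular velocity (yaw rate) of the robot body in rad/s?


omega = r*(wR - wL)/L = 0.04*(-4.47 - (6.06))/0.779 = -0.5407

-0.5407 rad/s


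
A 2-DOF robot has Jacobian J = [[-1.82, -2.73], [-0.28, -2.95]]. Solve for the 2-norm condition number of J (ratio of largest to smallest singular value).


JJ^T eigenvalues: trace(JJ^T) = 19.5462, det(JJ^T) = det(J)^2 = 21.20234116
s_max^2 = (19.5462 + sqrt(297.24456980))/2 = 18.39349108
s_min^2 = (19.5462 - sqrt(297.24456980))/2 = 1.15270892
kappa = s_max/s_min = sqrt(18.39349108/1.15270892) = 3.9946

3.9946


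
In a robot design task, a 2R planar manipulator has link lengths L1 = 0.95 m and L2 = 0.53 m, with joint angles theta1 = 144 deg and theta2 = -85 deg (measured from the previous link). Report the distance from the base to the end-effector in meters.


x = L1*cos(th1) + L2*cos(th1+th2) = -0.495596
y = L1*sin(th1) + L2*sin(th1+th2) = 1.012695
d = sqrt(x^2 + y^2) = sqrt(0.245615 + 1.025551) = 1.1275

1.1275 m


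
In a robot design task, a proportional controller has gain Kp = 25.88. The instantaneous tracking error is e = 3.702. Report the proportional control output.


u_P = Kp * e = 25.88 * 3.702 = 95.8078

95.8078


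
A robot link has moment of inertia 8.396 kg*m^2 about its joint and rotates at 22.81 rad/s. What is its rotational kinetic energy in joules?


KE = (1/2)*I*omega^2 = 0.5*8.396*22.81^2 = 2184.2030

2184.2030 J


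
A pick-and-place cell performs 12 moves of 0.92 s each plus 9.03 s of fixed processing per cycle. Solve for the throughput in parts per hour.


T_cycle = 12*0.92 + 9.03 = 20.0700 s
rate = 3600/T = 179.3722

179.3722 parts/hour


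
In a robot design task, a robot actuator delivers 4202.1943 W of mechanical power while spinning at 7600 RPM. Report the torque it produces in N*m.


omega = 7600 * 2*pi/60 = 795.870139 rad/s
tau = P / omega = 4202.1943 / 795.870139 = 5.2800

5.2800 N*m


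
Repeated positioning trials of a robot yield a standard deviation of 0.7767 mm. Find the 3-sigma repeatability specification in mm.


repeatability = 3*sigma = 3*0.7767 = 2.3301

2.3301 mm


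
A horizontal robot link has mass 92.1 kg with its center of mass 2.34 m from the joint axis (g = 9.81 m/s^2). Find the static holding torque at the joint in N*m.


tau = m*g*L = 92.1 * 9.81 * 2.34 = 2114.1923

2114.1923 N*m


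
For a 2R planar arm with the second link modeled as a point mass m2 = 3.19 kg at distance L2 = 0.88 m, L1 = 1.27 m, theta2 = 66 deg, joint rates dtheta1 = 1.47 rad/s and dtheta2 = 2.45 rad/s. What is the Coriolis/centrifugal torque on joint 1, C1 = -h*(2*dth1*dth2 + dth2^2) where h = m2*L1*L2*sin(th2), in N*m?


h = m2*L1*L2*sin(th2) = 3.19*1.27*0.88*sin(66 deg) = 3.256921
C1 = -h*(2*1.47*2.45 + 2.45^2) = -3.256921*13.2055 = -43.0093

-43.0093 N*m


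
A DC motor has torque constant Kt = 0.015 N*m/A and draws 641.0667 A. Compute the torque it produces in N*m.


tau = Kt * I = 0.015*641.0667 = 9.6160

9.6160 N*m


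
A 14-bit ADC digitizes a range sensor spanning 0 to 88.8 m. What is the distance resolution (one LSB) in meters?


res = range / 2^n = 88.8/2^14 = 88.8/16384 = 0.0054

0.0054 m


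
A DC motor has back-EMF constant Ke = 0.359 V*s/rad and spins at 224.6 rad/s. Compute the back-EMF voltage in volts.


V_emf = Ke * omega = 0.359*224.6 = 80.6314

80.6314 V


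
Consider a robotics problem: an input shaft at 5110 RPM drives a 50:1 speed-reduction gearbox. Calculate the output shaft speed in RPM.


omega_out = omega_in / N = 5110 / 50 = 102.2000

102.2000 RPM


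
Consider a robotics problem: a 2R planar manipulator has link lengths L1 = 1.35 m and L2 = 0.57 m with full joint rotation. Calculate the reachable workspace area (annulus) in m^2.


r_max = L1 + L2 = 1.9200, r_min = |L1 - L2| = 0.7800
A = pi*(r_max^2 - r_min^2) = pi*(3.6864 - 0.6084) = 9.6698

9.6698 m^2


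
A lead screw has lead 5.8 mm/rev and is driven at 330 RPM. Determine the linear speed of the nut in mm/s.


v = lead * (RPM/60) = 5.8*330/60 = 31.9000

31.9000 mm/s


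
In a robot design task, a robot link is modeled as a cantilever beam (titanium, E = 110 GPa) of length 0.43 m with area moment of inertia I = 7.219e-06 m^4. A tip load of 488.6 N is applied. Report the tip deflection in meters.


delta = F*L^3/(3*E*I) = 488.6*0.43^3/(3*1.100e+11*7.219e-06)
      = 38.8471202/2382270 = 1.6307e-05

1.6307e-05 m


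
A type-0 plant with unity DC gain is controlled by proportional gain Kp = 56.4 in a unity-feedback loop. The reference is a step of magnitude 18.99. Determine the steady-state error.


e_ss = R/(1 + Kp) = 18.99/(1 + 56.4) = 18.99/57.4000 = 0.3308

0.3308


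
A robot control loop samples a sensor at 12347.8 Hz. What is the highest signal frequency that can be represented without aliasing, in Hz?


f_max = f_s/2 = 12347.8/2 = 6173.9000

6173.9000 Hz


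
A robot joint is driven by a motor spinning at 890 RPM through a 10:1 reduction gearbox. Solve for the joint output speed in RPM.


omega_joint = omega_motor / N = 890 / 10 = 89.0000

89.0000 RPM


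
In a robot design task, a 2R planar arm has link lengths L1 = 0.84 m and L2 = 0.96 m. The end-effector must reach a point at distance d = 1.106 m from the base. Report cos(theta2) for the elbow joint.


cos(th2) = (d^2 - L1^2 - L2^2)/(2*L1*L2) = (1.106^2 - 0.84^2 - 0.96^2)/(2*0.84*0.96) = -0.2505

-0.2505


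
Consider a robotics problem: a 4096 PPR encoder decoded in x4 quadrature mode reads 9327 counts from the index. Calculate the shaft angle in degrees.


angle = counts * 360 / (PPR*4) = 9327 * 360 / 16384 = 204.9390

204.9390 degrees


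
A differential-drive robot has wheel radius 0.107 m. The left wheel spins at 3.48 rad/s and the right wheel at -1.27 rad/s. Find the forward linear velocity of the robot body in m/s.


v = r*(wR + wL)/2 = 0.107*(-1.27 + 3.48)/2 = 0.1182

0.1182 m/s


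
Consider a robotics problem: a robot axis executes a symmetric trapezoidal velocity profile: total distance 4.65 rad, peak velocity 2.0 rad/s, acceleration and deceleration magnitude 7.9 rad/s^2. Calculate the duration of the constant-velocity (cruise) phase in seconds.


t_acc = v/a = 0.253165 s, d_acc = v^2/(2a) = 0.253165 rad each
d_cruise = 4.65 - 2*0.253165 = 4.143670 rad
t_cruise = d_cruise/v = 4.143670/2.0 = 2.0718

2.0718 s


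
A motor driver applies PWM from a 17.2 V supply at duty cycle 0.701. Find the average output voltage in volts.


V_avg = V_supply * D = 17.2*0.701 = 12.0572

12.0572 V


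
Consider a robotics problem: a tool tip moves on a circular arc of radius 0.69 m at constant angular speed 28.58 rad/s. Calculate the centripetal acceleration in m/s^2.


a_c = omega^2 * r = 28.58^2 * 0.69 = 563.6033

563.6033 m/s^2


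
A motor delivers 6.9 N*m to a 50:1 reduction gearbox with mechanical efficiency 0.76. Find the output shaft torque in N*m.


tau_out = tau_in * N * eta = 6.9 * 50 * 0.76 = 262.2000

262.2000 N*m


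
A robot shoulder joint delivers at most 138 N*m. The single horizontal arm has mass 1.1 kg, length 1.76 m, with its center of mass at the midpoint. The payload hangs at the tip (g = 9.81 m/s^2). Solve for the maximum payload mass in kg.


tau_arm = m_arm*g*(L/2) = 1.1*9.81*1.76/2 = 9.4961 N*m
tau_payload = tau_max - tau_arm = 138 - 9.4961 = 128.5039
m_payload = tau_payload / (g*L) = 128.5039 / (9.81*1.76) = 7.4428

7.4428 kg


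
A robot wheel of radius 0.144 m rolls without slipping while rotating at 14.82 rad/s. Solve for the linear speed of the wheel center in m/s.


v = omega * r = 14.82 * 0.144 = 2.1341

2.1341 m/s


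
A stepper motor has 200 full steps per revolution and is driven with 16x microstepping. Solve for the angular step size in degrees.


step = 360/(200*16) = 360/3200 = 0.1125

0.1125 degrees


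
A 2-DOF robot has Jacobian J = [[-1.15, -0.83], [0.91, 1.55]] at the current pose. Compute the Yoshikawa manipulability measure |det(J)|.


det(J) = -1.15*1.55 - (-0.83)*(0.91) = -1.0272
|det(J)| = 1.0272

1.0272


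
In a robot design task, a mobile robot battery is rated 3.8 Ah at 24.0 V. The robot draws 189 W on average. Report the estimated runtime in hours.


E = 3.8*24.0 = 91.2000 Wh
t = E/P = 91.2000/189 = 0.4825

0.4825 hours


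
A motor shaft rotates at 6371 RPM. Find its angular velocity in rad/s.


omega = 6371 * 2*pi/60 = 667.1696

667.1696 rad/s


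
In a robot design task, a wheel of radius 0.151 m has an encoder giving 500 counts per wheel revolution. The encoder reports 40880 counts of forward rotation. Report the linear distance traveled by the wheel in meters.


revs = 40880/500 = 81.760000
d = revs * 2*pi*r = 81.760000 * 2*pi*0.151 = 77.5707

77.5707 m


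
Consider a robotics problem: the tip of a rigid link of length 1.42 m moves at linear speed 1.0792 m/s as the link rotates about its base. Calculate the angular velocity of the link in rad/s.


omega = v / L = 1.0792 / 1.42 = 0.7600

0.7600 rad/s


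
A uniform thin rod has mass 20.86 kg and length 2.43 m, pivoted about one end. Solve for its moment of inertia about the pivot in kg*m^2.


I = (1/3)*m*L^2 = (1/3)*20.86*2.43^2 = 41.0587

41.0587 kg*m^2


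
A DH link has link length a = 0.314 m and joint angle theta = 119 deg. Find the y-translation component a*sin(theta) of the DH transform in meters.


a*sin(theta) = 0.314*sin(119 deg) = 0.2746

0.2746 m


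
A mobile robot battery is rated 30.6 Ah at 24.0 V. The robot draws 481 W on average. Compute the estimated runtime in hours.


E = 30.6*24.0 = 734.4000 Wh
t = E/P = 734.4000/481 = 1.5268

1.5268 hours


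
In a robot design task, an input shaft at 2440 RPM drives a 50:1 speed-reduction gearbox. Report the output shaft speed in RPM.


omega_out = omega_in / N = 2440 / 50 = 48.8000

48.8000 RPM


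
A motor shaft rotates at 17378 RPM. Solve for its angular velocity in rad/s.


omega = 17378 * 2*pi/60 = 1819.8199

1819.8199 rad/s


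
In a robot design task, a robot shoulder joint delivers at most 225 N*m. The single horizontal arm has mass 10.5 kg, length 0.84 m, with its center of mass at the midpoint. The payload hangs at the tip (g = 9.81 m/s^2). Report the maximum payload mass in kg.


tau_arm = m_arm*g*(L/2) = 10.5*9.81*0.84/2 = 43.2621 N*m
tau_payload = tau_max - tau_arm = 225 - 43.2621 = 181.7379
m_payload = tau_payload / (g*L) = 181.7379 / (9.81*0.84) = 22.0545

22.0545 kg


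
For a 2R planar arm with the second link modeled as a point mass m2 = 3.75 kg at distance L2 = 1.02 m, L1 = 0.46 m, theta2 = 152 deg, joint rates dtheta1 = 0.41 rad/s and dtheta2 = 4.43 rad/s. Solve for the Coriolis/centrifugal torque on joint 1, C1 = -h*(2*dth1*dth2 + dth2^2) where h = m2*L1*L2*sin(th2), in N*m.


h = m2*L1*L2*sin(th2) = 3.75*0.46*1.02*sin(152 deg) = 0.826035
C1 = -h*(2*0.41*4.43 + 4.43^2) = -0.826035*23.2575 = -19.2115

-19.2115 N*m


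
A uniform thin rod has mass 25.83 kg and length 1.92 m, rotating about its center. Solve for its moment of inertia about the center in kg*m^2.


I = (1/12)*m*L^2 = (1/12)*25.83*1.92^2 = 7.9350

7.9350 kg*m^2


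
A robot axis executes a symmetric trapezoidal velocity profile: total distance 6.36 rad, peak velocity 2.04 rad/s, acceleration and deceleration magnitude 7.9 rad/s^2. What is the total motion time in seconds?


t_acc = v/a = 2.04/7.9 = 0.258228 s
d_acc = v^2/(2a) = 0.263392 rad (each ramp)
d_cruise = 6.36 - 2*0.263392 = 5.833216 rad
t_cruise = 5.833216/2.04 = 2.859420 s
t_total = 2*0.258228 + 2.859420 = 3.3759

3.3759 s


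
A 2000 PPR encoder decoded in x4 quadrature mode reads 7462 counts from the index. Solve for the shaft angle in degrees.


angle = counts * 360 / (PPR*4) = 7462 * 360 / 8000 = 335.7900

335.7900 degrees


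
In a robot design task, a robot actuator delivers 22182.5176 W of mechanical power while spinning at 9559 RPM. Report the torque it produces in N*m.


omega = 9559 * 2*pi/60 = 1001.016139 rad/s
tau = P / omega = 22182.5176 / 1001.016139 = 22.1600

22.1600 N*m


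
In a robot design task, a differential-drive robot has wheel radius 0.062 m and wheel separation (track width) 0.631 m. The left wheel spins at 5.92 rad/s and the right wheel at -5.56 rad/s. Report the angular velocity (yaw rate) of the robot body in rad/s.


omega = r*(wR - wL)/L = 0.062*(-5.56 - (5.92))/0.631 = -1.1280

-1.1280 rad/s


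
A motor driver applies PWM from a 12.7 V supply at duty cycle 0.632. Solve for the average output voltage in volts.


V_avg = V_supply * D = 12.7*0.632 = 8.0264

8.0264 V


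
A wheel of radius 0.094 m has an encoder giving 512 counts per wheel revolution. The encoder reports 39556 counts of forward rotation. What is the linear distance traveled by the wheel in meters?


revs = 39556/512 = 77.257812
d = revs * 2*pi*r = 77.257812 * 2*pi*0.094 = 45.6300

45.6300 m


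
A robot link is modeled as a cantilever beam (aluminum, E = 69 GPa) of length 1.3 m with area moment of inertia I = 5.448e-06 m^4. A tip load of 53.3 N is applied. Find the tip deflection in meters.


delta = F*L^3/(3*E*I) = 53.3*1.3^3/(3*6.900e+10*5.448e-06)
      = 117.1001/1127736 = 1.0384e-04

1.0384e-04 m


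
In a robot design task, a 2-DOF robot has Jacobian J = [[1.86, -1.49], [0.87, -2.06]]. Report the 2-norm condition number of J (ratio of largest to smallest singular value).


JJ^T eigenvalues: trace(JJ^T) = 10.6802, det(JJ^T) = det(J)^2 = 6.42774609
s_max^2 = (10.6802 + sqrt(88.35568768))/2 = 10.03998531
s_min^2 = (10.6802 - sqrt(88.35568768))/2 = 0.64021469
kappa = s_max/s_min = sqrt(10.03998531/0.64021469) = 3.9601

3.9601


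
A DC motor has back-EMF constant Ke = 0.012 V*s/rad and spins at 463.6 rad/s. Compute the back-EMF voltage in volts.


V_emf = Ke * omega = 0.012*463.6 = 5.5632

5.5632 V


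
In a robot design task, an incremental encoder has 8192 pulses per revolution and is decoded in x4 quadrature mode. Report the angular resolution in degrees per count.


resolution = 360 / (PPR * 4) = 360 / 32768 = 0.0110

0.0110 degrees


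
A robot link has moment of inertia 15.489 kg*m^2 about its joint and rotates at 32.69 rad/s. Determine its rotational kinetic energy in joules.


KE = (1/2)*I*omega^2 = 0.5*15.489*32.69^2 = 8276.0523

8276.0523 J


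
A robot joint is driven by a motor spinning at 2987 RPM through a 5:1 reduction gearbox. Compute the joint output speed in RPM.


omega_joint = omega_motor / N = 2987 / 5 = 597.4000

597.4000 RPM


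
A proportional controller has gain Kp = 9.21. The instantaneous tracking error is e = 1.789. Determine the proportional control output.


u_P = Kp * e = 9.21 * 1.789 = 16.4767

16.4767


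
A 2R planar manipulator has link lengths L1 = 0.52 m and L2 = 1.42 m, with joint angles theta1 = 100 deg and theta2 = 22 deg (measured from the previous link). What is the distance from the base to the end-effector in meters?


x = L1*cos(th1) + L2*cos(th1+th2) = -0.842782
y = L1*sin(th1) + L2*sin(th1+th2) = 1.716328
d = sqrt(x^2 + y^2) = sqrt(0.710281 + 2.945782) = 1.9121

1.9121 m


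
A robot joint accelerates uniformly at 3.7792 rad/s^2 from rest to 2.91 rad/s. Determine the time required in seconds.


t = delta_omega / alpha = 2.91 / 3.7792 = 0.7700

0.7700 s


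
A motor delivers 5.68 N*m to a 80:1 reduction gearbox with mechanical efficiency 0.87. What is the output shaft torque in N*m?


tau_out = tau_in * N * eta = 5.68 * 80 * 0.87 = 395.3280

395.3280 N*m


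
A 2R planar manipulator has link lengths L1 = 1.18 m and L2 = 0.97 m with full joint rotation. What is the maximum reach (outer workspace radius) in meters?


r_max = L1 + L2 = 1.18 + 0.97 = 2.1500

2.1500 m


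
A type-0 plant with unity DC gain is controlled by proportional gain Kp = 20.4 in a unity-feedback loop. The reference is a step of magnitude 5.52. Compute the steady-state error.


e_ss = R/(1 + Kp) = 5.52/(1 + 20.4) = 5.52/21.4000 = 0.2579

0.2579


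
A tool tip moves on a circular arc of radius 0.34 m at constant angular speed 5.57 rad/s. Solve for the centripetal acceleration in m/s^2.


a_c = omega^2 * r = 5.57^2 * 0.34 = 10.5485

10.5485 m/s^2


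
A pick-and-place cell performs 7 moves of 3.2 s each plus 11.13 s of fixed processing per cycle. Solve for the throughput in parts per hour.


T_cycle = 7*3.2 + 11.13 = 33.5300 s
rate = 3600/T = 107.3665

107.3665 parts/hour


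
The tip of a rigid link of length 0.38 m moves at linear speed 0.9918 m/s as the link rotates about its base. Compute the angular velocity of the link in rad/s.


omega = v / L = 0.9918 / 0.38 = 2.6100

2.6100 rad/s


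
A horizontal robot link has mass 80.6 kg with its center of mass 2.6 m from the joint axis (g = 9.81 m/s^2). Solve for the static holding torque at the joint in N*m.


tau = m*g*L = 80.6 * 9.81 * 2.6 = 2055.7836

2055.7836 N*m


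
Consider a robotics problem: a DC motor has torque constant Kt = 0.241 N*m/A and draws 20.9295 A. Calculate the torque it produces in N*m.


tau = Kt * I = 0.241*20.9295 = 5.0440

5.0440 N*m


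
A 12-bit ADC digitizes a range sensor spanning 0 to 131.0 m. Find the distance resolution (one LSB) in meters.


res = range / 2^n = 131.0/2^12 = 131.0/4096 = 0.0320

0.0320 m


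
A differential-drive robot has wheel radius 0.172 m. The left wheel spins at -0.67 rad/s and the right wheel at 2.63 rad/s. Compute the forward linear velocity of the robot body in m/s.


v = r*(wR + wL)/2 = 0.172*(2.63 + -0.67)/2 = 0.1686

0.1686 m/s


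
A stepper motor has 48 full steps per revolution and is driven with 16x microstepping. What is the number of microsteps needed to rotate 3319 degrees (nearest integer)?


step_size = 360/(48*16) = 360/768 = 0.468750 deg
n = 3319/(360/768) = 3319*768/360 = 7080.5333 -> 7081

7081 steps


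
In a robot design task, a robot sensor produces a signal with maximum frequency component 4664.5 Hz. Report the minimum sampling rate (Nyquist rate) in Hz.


f_s,min = 2*f_max = 2*4664.5 = 9329.0000

9329.0000 Hz


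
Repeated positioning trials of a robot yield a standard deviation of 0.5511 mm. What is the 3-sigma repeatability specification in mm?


repeatability = 3*sigma = 3*0.5511 = 1.6533

1.6533 mm


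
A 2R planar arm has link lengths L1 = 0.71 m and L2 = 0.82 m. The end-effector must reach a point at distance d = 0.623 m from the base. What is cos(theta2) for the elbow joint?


cos(th2) = (d^2 - L1^2 - L2^2)/(2*L1*L2) = (0.623^2 - 0.71^2 - 0.82^2)/(2*0.71*0.82) = -0.6771

-0.6771


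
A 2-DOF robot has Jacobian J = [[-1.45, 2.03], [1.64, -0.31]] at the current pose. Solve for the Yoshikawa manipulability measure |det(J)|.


det(J) = -1.45*-0.31 - (2.03)*(1.64) = -2.8797
|det(J)| = 2.8797

2.8797


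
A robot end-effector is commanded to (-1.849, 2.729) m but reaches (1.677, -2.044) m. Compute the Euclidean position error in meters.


dx = 1.677 - (-1.849) = 3.5260, dy = -2.044 - (2.729) = -4.7730
err = sqrt(12.432676 + 22.781529) = 5.9342

5.9342 m


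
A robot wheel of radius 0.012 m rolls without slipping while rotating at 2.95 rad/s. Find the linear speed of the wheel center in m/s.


v = omega * r = 2.95 * 0.012 = 0.0354

0.0354 m/s


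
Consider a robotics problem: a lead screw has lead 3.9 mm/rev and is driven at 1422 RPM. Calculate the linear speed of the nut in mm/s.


v = lead * (RPM/60) = 3.9*1422/60 = 92.4300

92.4300 mm/s


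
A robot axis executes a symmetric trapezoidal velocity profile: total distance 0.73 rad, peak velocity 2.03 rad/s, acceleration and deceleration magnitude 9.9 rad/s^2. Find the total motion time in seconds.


t_acc = v/a = 2.03/9.9 = 0.205051 s
d_acc = v^2/(2a) = 0.208126 rad (each ramp)
d_cruise = 0.73 - 2*0.208126 = 0.313748 rad
t_cruise = 0.313748/2.03 = 0.154556 s
t_total = 2*0.205051 + 0.154556 = 0.5647

0.5647 s


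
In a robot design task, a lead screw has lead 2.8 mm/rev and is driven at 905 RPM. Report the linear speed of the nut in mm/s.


v = lead * (RPM/60) = 2.8*905/60 = 42.2333

42.2333 mm/s


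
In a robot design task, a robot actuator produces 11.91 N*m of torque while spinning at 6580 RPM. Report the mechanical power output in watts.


omega = 6580 * 2*pi/60 = 689.055989 rad/s
P = tau * omega = 11.91 * 689.055989 = 8206.6568

8206.6568 W


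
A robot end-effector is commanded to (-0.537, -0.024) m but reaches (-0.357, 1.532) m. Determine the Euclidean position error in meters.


dx = -0.357 - (-0.537) = 0.1800, dy = 1.532 - (-0.024) = 1.5560
err = sqrt(0.032400 + 2.421136) = 1.5664

1.5664 m


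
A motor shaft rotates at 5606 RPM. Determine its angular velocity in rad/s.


omega = 5606 * 2*pi/60 = 587.0589

587.0589 rad/s


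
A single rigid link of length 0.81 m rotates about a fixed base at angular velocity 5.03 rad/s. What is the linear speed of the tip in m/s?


v = L*omega = 0.81 * 5.03 = 4.0743

4.0743 m/s


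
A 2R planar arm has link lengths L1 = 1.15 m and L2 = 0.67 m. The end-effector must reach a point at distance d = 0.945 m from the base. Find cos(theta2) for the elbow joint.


cos(th2) = (d^2 - L1^2 - L2^2)/(2*L1*L2) = (0.945^2 - 1.15^2 - 0.67^2)/(2*1.15*0.67) = -0.5700

-0.5700


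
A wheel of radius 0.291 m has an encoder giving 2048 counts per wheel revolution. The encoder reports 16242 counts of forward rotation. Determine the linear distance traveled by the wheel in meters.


revs = 16242/2048 = 7.930664
d = revs * 2*pi*r = 7.930664 * 2*pi*0.291 = 14.5005

14.5005 m


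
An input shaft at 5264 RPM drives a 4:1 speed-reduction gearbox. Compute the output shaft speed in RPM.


omega_out = omega_in / N = 5264 / 4 = 1316.0000

1316.0000 RPM


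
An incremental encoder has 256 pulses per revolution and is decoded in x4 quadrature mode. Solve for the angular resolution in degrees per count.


resolution = 360 / (PPR * 4) = 360 / 1024 = 0.3516

0.3516 degrees


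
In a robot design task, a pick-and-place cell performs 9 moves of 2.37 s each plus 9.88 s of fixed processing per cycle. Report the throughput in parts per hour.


T_cycle = 9*2.37 + 9.88 = 31.2100 s
rate = 3600/T = 115.3476

115.3476 parts/hour


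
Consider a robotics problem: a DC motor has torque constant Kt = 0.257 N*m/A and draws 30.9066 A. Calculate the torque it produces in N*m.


tau = Kt * I = 0.257*30.9066 = 7.9430

7.9430 N*m


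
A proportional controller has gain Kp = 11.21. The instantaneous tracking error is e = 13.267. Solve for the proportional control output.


u_P = Kp * e = 11.21 * 13.267 = 148.7231

148.7231


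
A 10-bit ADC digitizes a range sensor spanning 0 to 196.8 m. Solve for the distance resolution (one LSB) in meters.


res = range / 2^n = 196.8/2^10 = 196.8/1024 = 0.1922

0.1922 m


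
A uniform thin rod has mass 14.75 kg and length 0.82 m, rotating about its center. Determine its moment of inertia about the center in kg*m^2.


I = (1/12)*m*L^2 = (1/12)*14.75*0.82^2 = 0.8265

0.8265 kg*m^2


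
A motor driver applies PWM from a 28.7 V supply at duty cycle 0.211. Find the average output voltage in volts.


V_avg = V_supply * D = 28.7*0.211 = 6.0557

6.0557 V


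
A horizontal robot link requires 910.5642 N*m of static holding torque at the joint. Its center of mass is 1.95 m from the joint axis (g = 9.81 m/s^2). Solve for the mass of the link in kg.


m = tau / (g*L) = 910.5642 / (9.81 * 1.95) = 47.6000

47.6000 kg


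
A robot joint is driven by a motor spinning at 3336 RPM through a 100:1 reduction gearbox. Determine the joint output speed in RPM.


omega_joint = omega_motor / N = 3336 / 100 = 33.3600

33.3600 RPM


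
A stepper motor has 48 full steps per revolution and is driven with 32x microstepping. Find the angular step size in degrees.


step = 360/(48*32) = 360/1536 = 0.2344

0.2344 degrees


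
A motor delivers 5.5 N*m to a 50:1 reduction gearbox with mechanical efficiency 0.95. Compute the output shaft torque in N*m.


tau_out = tau_in * N * eta = 5.5 * 50 * 0.95 = 261.2500

261.2500 N*m


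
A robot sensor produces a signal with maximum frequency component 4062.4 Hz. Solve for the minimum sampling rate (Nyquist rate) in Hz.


f_s,min = 2*f_max = 2*4062.4 = 8124.8000

8124.8000 Hz


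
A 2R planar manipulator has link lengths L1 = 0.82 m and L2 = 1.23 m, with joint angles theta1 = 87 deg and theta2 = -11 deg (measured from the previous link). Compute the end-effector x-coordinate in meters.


x = L1*cos(th1) + L2*cos(th1+th2) = 0.82*cos(87 deg) + 1.23*cos(76 deg) = 0.3405

0.3405 m


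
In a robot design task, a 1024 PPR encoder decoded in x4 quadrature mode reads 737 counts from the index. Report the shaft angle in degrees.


angle = counts * 360 / (PPR*4) = 737 * 360 / 4096 = 64.7754

64.7754 degrees


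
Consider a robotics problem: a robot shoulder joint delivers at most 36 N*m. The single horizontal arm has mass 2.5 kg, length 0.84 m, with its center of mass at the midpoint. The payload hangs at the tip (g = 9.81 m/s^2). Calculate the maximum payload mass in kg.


tau_arm = m_arm*g*(L/2) = 2.5*9.81*0.84/2 = 10.3005 N*m
tau_payload = tau_max - tau_arm = 36 - 10.3005 = 25.6995
m_payload = tau_payload / (g*L) = 25.6995 / (9.81*0.84) = 3.1187

3.1187 kg


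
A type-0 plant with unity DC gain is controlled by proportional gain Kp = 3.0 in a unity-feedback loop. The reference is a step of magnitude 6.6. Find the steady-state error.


e_ss = R/(1 + Kp) = 6.6/(1 + 3.0) = 6.6/4.0000 = 1.6500

1.6500


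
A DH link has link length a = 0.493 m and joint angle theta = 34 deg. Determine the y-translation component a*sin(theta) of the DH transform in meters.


a*sin(theta) = 0.493*sin(34 deg) = 0.2757

0.2757 m


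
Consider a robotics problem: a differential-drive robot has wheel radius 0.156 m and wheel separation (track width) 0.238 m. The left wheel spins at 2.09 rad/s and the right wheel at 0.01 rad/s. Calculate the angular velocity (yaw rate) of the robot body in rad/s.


omega = r*(wR - wL)/L = 0.156*(0.01 - (2.09))/0.238 = -1.3634

-1.3634 rad/s


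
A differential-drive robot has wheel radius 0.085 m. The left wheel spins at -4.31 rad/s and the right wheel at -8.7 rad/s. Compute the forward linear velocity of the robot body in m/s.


v = r*(wR + wL)/2 = 0.085*(-8.7 + -4.31)/2 = -0.5529

-0.5529 m/s


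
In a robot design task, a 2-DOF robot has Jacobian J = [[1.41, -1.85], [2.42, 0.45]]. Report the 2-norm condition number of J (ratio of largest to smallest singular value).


JJ^T eigenvalues: trace(JJ^T) = 11.4695, det(JJ^T) = det(J)^2 = 26.12743225
s_max^2 = (11.4695 + sqrt(27.03970125))/2 = 8.33473564
s_min^2 = (11.4695 - sqrt(27.03970125))/2 = 3.13476436
kappa = s_max/s_min = sqrt(8.33473564/3.13476436) = 1.6306

1.6306
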